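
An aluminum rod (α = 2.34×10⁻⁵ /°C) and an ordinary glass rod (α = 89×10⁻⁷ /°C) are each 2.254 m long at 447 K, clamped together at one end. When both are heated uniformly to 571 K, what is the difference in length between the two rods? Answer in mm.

4.05 mm

ΔT = 124 K
aluminum: ΔL = 2.34×10⁻⁵ × 2.254 m × 124 = 6.5402×10⁻³ m = 6.5402 mm
ordinary glass: ΔL = 89×10⁻⁷ × 2.254 m × 124 = 2.4875×10⁻³ m = 2.4875 mm
difference = 6.5402 − 2.4875 = 4.0527 mm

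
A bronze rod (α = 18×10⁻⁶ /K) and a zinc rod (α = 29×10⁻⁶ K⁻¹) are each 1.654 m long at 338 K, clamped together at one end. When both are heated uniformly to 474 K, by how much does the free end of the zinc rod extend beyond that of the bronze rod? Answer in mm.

ΔT = 136 K
bronze: ΔL = 18×10⁻⁶ × 1.654 m × 136 = 4.0490×10⁻³ m = 4.0490 mm
zinc: ΔL = 29×10⁻⁶ × 1.654 m × 136 = 6.5234×10⁻³ m = 6.5234 mm
difference = 6.5234 − 4.0490 = 2.4744 mm

2.47 mm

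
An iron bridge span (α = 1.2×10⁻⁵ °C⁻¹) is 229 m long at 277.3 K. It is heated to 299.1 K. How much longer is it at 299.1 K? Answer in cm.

|ΔT| = |299.1 − 277.3| = 21.8 K
ΔL = αL₀ΔT = (1.2×10⁻⁵)(229)(21.8) = 5.99×10⁻² m

ΔL = 5.99 cm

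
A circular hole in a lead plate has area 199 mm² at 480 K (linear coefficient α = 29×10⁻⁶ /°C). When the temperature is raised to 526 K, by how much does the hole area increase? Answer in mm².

ΔA = 0.531 mm²

Area coefficient ≈ 2α; |ΔT| = 46 K
ΔA = 2αA₀ΔT = 2(29×10⁻⁶)(199)(46) = 0.531 mm²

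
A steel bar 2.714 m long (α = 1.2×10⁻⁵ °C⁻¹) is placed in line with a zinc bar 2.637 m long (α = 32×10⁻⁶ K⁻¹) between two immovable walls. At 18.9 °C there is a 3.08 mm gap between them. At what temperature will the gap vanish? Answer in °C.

T = 45.2 °C

α₁L₁ = 3.2568×10⁻⁵ m/K, α₂L₂ = 8.4384×10⁻⁵ m/K → total 1.16952×10⁻⁴ m/K
ΔT = g/(α₁L₁+α₂L₂) = 3.08×10⁻³ / 1.16952×10⁻⁴ = 26.336 K
T = 18.9 + 26.336 = 45.236 °C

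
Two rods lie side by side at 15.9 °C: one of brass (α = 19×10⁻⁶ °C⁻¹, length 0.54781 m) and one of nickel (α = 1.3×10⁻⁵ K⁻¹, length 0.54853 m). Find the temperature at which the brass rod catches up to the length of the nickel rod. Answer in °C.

L₁(1 + α₁ΔT) = L₂(1 + α₂ΔT) ⇒ ΔT = (L₂ − L₁)/(α₁L₁ − α₂L₂)
L₂ − L₁ = 0.54853 − 0.54781 = 7.20×10⁻⁴ m
α₁L₁ − α₂L₂ = 19×10⁻⁶×0.54781 − 1.3×10⁻⁵×0.54853 = 3.2775×10⁻⁶ m/K
ΔT = 7.20×10⁻⁴ / 3.2775×10⁻⁶ = 219.680 K
T = 15.9 + 219.680 = 235.580 °C

T = 235.6 °C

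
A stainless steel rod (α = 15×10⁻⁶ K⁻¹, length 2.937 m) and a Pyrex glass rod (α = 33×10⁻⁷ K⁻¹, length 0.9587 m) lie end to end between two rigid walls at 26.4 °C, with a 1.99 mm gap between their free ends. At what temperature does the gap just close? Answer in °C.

T = 68.5 °C

α₁L₁ = 4.4055×10⁻⁵ m/K, α₂L₂ = 3.16371×10⁻⁶ m/K → total 4.721871×10⁻⁵ m/K
ΔT = g/(α₁L₁+α₂L₂) = 1.99×10⁻³ / 4.721871×10⁻⁵ = 42.144 K
T = 26.4 + 42.144 = 68.544 °C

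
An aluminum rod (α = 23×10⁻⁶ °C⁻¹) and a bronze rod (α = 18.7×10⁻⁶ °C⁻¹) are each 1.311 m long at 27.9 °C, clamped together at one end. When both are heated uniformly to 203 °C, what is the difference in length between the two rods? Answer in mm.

0.987 mm

ΔT = 175.1 K
aluminum: ΔL = 23×10⁻⁶ × 1.311 m × 175.1 = 5.2798×10⁻³ m = 5.2798 mm
bronze: ΔL = 18.7×10⁻⁶ × 1.311 m × 175.1 = 4.2927×10⁻³ m = 4.2927 mm
difference = 5.2798 − 4.2927 = 0.9871 mm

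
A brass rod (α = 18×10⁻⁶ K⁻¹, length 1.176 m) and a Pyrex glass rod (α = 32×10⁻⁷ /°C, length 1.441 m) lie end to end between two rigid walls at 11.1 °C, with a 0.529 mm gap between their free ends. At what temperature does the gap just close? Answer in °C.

T = 31.6 °C

α₁L₁ = 2.1168×10⁻⁵ m/K, α₂L₂ = 4.6112×10⁻⁶ m/K → total 2.57792×10⁻⁵ m/K
ΔT = g/(α₁L₁+α₂L₂) = 5.29×10⁻⁴ / 2.57792×10⁻⁵ = 20.520 K
T = 11.1 + 20.520 = 31.620 °C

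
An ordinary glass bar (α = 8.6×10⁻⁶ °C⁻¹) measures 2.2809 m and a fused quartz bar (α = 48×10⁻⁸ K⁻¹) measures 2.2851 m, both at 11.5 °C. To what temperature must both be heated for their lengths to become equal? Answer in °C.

T = 238.3 °C

L₁(1 + α₁ΔT) = L₂(1 + α₂ΔT) ⇒ ΔT = (L₂ − L₁)/(α₁L₁ − α₂L₂)
L₂ − L₁ = 2.2851 − 2.2809 = 4.20×10⁻³ m
α₁L₁ − α₂L₂ = 8.6×10⁻⁶×2.2809 − 48×10⁻⁸×2.2851 = 1.8518892×10⁻⁵ m/K
ΔT = 4.20×10⁻³ / 1.8518892×10⁻⁵ = 226.795 K
T = 11.5 + 226.795 = 238.295 °C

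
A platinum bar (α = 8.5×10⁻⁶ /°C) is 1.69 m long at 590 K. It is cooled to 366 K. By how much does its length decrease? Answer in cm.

ΔL = 0.322 cm

|ΔT| = |366 − 590| = 224 K
ΔL = αL₀ΔT = (8.5×10⁻⁶)(1.69)(224) = 3.22×10⁻³ m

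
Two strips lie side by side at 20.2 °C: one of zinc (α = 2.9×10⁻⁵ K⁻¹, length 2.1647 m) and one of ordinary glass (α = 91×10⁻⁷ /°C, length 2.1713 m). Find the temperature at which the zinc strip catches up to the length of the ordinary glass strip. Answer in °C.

T = 173.6 °C

Equal length when α₁L₁ΔT − α₂L₂ΔT = L₂ − L₁ = 6.60×10⁻³ m
α₁L₁ = 6.27763×10⁻⁵, α₂L₂ = 1.975883×10⁻⁵ → Δ(αL) = 4.301747×10⁻⁵ m/K
ΔT = 6.60×10⁻³ / 4.301747×10⁻⁵ = 153.426 K, so T = 20.2 + 153.426 = 173.626 °C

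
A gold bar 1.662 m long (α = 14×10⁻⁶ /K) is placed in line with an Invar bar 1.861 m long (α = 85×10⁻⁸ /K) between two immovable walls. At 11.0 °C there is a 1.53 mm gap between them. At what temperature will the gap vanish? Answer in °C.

T = 72.6 °C

Gap closes when ΔL₁ + ΔL₂ = 1.53 mm = 1.53×10⁻³ m
(α₁L₁ + α₂L₂)ΔT = g
α₁L₁ + α₂L₂ = 14×10⁻⁶×1.662 + 85×10⁻⁸×1.861 = 2.484985×10⁻⁵ m/K
ΔT = 1.53×10⁻³ / 2.484985×10⁻⁵ = 61.570 K
T = 11.0 + 61.570 = 72.570 °C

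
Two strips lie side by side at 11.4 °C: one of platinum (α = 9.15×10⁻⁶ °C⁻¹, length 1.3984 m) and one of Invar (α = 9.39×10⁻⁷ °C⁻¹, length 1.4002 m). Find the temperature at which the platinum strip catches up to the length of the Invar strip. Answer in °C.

T = 168.2 °C

L₁(1 + α₁ΔT) = L₂(1 + α₂ΔT) ⇒ ΔT = (L₂ − L₁)/(α₁L₁ − α₂L₂)
L₂ − L₁ = 1.4002 − 1.3984 = 1.80×10⁻³ m
α₁L₁ − α₂L₂ = 9.15×10⁻⁶×1.3984 − 9.39×10⁻⁷×1.4002 = 1.14805722×10⁻⁵ m/K
ΔT = 1.80×10⁻³ / 1.14805722×10⁻⁵ = 156.787 K
T = 11.4 + 156.787 = 168.187 °C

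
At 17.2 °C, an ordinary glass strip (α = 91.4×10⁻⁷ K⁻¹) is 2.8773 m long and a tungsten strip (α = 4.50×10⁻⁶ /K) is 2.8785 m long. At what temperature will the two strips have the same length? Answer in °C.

T = 107.1 °C

Equal length when α₁L₁ΔT − α₂L₂ΔT = L₂ − L₁ = 1.20×10⁻³ m
α₁L₁ = 2.6298522×10⁻⁵, α₂L₂ = 1.295325×10⁻⁵ → Δ(αL) = 1.3345272×10⁻⁵ m/K
ΔT = 1.20×10⁻³ / 1.3345272×10⁻⁵ = 89.919 K, so T = 17.2 + 89.919 = 107.119 °C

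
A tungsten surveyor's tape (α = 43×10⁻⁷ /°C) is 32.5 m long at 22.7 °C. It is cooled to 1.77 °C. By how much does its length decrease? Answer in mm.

ΔL = 2.92 mm

|ΔT| = |1.77 − 22.7| = 20.93 K
ΔL = αL₀ΔT = (43×10⁻⁷)(32.5)(20.93) = 2.92×10⁻³ m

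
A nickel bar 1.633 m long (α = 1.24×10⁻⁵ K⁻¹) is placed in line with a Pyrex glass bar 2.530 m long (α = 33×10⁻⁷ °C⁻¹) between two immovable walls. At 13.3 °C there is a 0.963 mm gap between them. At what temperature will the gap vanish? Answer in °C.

T = 47.0 °C

Gap closes when ΔL₁ + ΔL₂ = 0.963 mm = 9.63×10⁻⁴ m
(α₁L₁ + α₂L₂)ΔT = g
α₁L₁ + α₂L₂ = 1.24×10⁻⁵×1.633 + 33×10⁻⁷×2.530 = 2.85982×10⁻⁵ m/K
ΔT = 9.63×10⁻⁴ / 2.85982×10⁻⁵ = 33.673 K
T = 13.3 + 33.673 = 46.973 °C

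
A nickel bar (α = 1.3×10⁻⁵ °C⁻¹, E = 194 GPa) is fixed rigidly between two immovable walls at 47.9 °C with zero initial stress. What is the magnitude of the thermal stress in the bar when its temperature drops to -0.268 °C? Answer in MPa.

σ = 121 MPa

Fully constrained: the free strain ε = αΔT is blocked, so σ = Eε = EαΔT.
|ΔT| = 48.168 K
σ = 194×10⁹ × 1.3×10⁻⁵ × 48.168 = 1.21×10⁸ Pa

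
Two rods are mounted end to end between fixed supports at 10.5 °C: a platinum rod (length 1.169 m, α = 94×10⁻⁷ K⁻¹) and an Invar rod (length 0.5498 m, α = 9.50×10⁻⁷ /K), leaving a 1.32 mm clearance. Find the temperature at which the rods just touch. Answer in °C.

α₁L₁ = 1.09886×10⁻⁵ m/K, α₂L₂ = 5.2231×10⁻⁷ m/K → total 1.151091×10⁻⁵ m/K
ΔT = g/(α₁L₁+α₂L₂) = 1.32×10⁻³ / 1.151091×10⁻⁵ = 114.67 K
T = 10.5 + 114.67 = 125.17 °C

T = 125 °C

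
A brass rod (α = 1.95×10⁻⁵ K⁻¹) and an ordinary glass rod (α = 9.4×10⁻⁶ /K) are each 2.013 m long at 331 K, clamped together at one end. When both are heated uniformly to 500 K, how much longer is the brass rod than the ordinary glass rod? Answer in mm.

3.44 mm

ΔT = 169 K
brass: ΔL = 1.95×10⁻⁵ × 2.013 m × 169 = 6.6338×10⁻³ m = 6.6338 mm
ordinary glass: ΔL = 9.4×10⁻⁶ × 2.013 m × 169 = 3.1979×10⁻³ m = 3.1979 mm
difference = 6.6338 − 3.1979 = 3.4359 mm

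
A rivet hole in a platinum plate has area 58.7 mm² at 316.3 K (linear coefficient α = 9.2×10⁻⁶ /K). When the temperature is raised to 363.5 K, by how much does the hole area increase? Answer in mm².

Area coefficient ≈ 2α; |ΔT| = 47.2 K
ΔA = 2αA₀ΔT = 2(9.2×10⁻⁶)(58.7)(47.2) = 0.0510 mm²

ΔA = 0.0510 mm²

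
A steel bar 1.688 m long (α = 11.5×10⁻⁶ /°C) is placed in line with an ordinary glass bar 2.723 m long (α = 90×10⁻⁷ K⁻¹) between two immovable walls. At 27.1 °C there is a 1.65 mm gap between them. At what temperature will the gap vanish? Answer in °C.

T = 64.7 °C

α₁L₁ = 1.9412×10⁻⁵ m/K, α₂L₂ = 2.4507×10⁻⁵ m/K → total 4.3919×10⁻⁵ m/K
ΔT = g/(α₁L₁+α₂L₂) = 1.65×10⁻³ / 4.3919×10⁻⁵ = 37.569 K
T = 27.1 + 37.569 = 64.669 °C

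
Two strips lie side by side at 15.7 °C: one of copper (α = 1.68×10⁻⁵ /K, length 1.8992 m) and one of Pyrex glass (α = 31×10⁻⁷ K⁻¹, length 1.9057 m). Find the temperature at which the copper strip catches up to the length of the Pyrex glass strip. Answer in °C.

T = 265.7 °C

Equal length when α₁L₁ΔT − α₂L₂ΔT = L₂ − L₁ = 6.50×10⁻³ m
α₁L₁ = 3.190656×10⁻⁵, α₂L₂ = 5.90767×10⁻⁶ → Δ(αL) = 2.599889×10⁻⁵ m/K
ΔT = 6.50×10⁻³ / 2.599889×10⁻⁵ = 250.011 K, so T = 15.7 + 250.011 = 265.711 °C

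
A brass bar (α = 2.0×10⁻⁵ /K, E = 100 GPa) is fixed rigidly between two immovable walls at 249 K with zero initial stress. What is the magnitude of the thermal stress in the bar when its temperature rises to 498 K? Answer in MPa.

σ = 498 MPa

Fully constrained: the free strain ε = αΔT is blocked, so σ = Eε = EαΔT.
|ΔT| = 249 K
σ = 100×10⁹ × 2.0×10⁻⁵ × 249 = 4.98×10⁸ Pa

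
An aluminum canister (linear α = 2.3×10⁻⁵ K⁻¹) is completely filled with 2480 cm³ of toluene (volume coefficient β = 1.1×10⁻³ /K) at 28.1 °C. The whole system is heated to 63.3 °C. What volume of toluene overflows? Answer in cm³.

The canister also expands: β_container ≈ 3α = 6.9×10⁻⁵ /K
Net overflow = V₀(β_liq − 3α_cont)ΔT
β − 3α = 1.10×10⁻³ − 6.9×10⁻⁵ = 1.031×10⁻³ /K; ΔT = 35.2 K
ΔV = 2480 × 1.031×10⁻³ × 35.2 = 90.0 cm³

90.0 cm³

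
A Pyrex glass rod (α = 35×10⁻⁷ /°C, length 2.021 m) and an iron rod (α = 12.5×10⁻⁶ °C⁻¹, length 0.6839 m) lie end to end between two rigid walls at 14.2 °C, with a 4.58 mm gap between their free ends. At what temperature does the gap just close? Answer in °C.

T = 307 °C

Gap closes when ΔL₁ + ΔL₂ = 4.58 mm = 4.58×10⁻³ m
(α₁L₁ + α₂L₂)ΔT = g
α₁L₁ + α₂L₂ = 35×10⁻⁷×2.021 + 12.5×10⁻⁶×0.6839 = 1.562225×10⁻⁵ m/K
ΔT = 4.58×10⁻³ / 1.562225×10⁻⁵ = 293.17 K
T = 14.2 + 293.17 = 307.37 °C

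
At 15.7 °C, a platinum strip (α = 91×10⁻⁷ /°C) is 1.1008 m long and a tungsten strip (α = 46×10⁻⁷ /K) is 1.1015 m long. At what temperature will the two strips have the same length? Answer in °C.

T = 157.1 °C

Equal length when α₁L₁ΔT − α₂L₂ΔT = L₂ − L₁ = 7.00×10⁻⁴ m
α₁L₁ = 1.001728×10⁻⁵, α₂L₂ = 5.0669×10⁻⁶ → Δ(αL) = 4.95038×10⁻⁶ m/K
ΔT = 7.00×10⁻⁴ / 4.95038×10⁻⁶ = 141.403 K, so T = 15.7 + 141.403 = 157.103 °C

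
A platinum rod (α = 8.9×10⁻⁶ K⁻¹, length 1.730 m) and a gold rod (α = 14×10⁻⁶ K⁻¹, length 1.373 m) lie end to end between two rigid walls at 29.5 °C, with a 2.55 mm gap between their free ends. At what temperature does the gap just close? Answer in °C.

α₁L₁ = 1.5397×10⁻⁵ m/K, α₂L₂ = 1.9222×10⁻⁵ m/K → total 3.4619×10⁻⁵ m/K
ΔT = g/(α₁L₁+α₂L₂) = 2.55×10⁻³ / 3.4619×10⁻⁵ = 73.66 K
T = 29.5 + 73.66 = 103.16 °C

T = 103 °C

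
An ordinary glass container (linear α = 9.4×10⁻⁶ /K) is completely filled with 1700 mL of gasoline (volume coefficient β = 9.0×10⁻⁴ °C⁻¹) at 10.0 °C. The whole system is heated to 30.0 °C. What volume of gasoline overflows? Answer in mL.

29.6 mL

The container also expands: β_container ≈ 3α = 2.82×10⁻⁵ /K
Net overflow = V₀(β_liq − 3α_cont)ΔT
β − 3α = 9.00×10⁻⁴ − 2.82×10⁻⁵ = 8.718×10⁻⁴ /K; ΔT = 20.0 K
ΔV = 1700 × 8.718×10⁻⁴ × 20.0 = 29.6 mL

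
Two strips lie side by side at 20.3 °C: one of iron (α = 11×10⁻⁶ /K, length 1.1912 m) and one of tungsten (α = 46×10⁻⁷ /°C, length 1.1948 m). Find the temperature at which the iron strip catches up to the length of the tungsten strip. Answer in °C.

Equal length when α₁L₁ΔT − α₂L₂ΔT = L₂ − L₁ = 3.60×10⁻³ m
α₁L₁ = 1.31032×10⁻⁵, α₂L₂ = 5.49608×10⁻⁶ → Δ(αL) = 7.60712×10⁻⁶ m/K
ΔT = 3.60×10⁻³ / 7.60712×10⁻⁶ = 473.241 K, so T = 20.3 + 473.241 = 493.541 °C

T = 493.5 °C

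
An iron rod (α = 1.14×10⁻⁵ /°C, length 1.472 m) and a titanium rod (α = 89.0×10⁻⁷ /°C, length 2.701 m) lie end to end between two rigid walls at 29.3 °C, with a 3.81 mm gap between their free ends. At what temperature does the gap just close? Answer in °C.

T = 123 °C

Gap closes when ΔL₁ + ΔL₂ = 3.81 mm = 3.81×10⁻³ m
(α₁L₁ + α₂L₂)ΔT = g
α₁L₁ + α₂L₂ = 1.14×10⁻⁵×1.472 + 89.0×10⁻⁷×2.701 = 4.08197×10⁻⁵ m/K
ΔT = 3.81×10⁻³ / 4.08197×10⁻⁵ = 93.34 K
T = 29.3 + 93.34 = 122.64 °C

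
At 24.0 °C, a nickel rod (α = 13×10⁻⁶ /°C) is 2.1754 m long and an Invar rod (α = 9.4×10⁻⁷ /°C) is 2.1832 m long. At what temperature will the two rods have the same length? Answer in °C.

T = 321.4 °C

Equal length when α₁L₁ΔT − α₂L₂ΔT = L₂ − L₁ = 7.80×10⁻³ m
α₁L₁ = 2.82802×10⁻⁵, α₂L₂ = 2.052208×10⁻⁶ → Δ(αL) = 2.6227992×10⁻⁵ m/K
ΔT = 7.80×10⁻³ / 2.6227992×10⁻⁵ = 297.392 K, so T = 24.0 + 297.392 = 321.392 °C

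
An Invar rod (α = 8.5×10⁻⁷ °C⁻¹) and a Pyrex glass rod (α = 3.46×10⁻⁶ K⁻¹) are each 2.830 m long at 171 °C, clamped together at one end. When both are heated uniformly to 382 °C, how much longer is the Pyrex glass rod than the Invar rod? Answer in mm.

ΔT = 211 K
Invar: ΔL = 8.5×10⁻⁷ × 2.830 m × 211 = 5.0756×10⁻⁴ m = 0.50756 mm
Pyrex glass: ΔL = 3.46×10⁻⁶ × 2.830 m × 211 = 2.0661×10⁻³ m = 2.0661 mm
difference = 2.0661 − 0.50756 = 1.55854 mm

1.56 mm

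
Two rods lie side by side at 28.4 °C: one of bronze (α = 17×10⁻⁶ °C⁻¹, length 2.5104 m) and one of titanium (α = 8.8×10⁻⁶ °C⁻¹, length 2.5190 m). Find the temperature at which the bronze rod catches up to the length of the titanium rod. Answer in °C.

Equal length when α₁L₁ΔT − α₂L₂ΔT = L₂ − L₁ = 8.60×10⁻³ m
α₁L₁ = 4.26768×10⁻⁵, α₂L₂ = 2.21672×10⁻⁵ → Δ(αL) = 2.05096×10⁻⁵ m/K
ΔT = 8.60×10⁻³ / 2.05096×10⁻⁵ = 419.316 K, so T = 28.4 + 419.316 = 447.716 °C

T = 447.7 °C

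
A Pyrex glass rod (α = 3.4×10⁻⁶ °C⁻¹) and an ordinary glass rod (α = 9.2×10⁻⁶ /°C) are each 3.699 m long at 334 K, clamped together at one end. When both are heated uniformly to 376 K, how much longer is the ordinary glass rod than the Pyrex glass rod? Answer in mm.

0.901 mm

ΔT = 42 K
Pyrex glass: ΔL = 3.4×10⁻⁶ × 3.699 m × 42 = 5.2822×10⁻⁴ m = 0.52822 mm
ordinary glass: ΔL = 9.2×10⁻⁶ × 3.699 m × 42 = 1.4293×10⁻³ m = 1.4293 mm
difference = 1.4293 − 0.52822 = 0.90108 mm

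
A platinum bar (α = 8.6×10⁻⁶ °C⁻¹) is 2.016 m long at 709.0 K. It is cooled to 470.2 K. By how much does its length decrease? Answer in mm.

|ΔT| = |470.2 − 709.0| = 238.8 K
ΔL = αL₀ΔT = (8.6×10⁻⁶)(2.016)(238.8) = 4.14×10⁻³ m

ΔL = 4.14 mm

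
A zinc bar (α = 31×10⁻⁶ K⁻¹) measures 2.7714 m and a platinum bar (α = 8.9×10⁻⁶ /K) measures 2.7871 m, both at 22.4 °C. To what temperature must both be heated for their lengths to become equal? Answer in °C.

T = 279.3 °C

L₁(1 + α₁ΔT) = L₂(1 + α₂ΔT) ⇒ ΔT = (L₂ − L₁)/(α₁L₁ − α₂L₂)
L₂ − L₁ = 2.7871 − 2.7714 = 1.57×10⁻² m
α₁L₁ − α₂L₂ = 31×10⁻⁶×2.7714 − 8.9×10⁻⁶×2.7871 = 6.110821×10⁻⁵ m/K
ΔT = 1.57×10⁻² / 6.110821×10⁻⁵ = 256.921 K
T = 22.4 + 256.921 = 279.321 °C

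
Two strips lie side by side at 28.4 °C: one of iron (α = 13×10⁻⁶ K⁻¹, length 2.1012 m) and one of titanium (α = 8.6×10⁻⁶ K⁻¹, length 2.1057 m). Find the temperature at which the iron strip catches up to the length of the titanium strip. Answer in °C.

L₁(1 + α₁ΔT) = L₂(1 + α₂ΔT) ⇒ ΔT = (L₂ − L₁)/(α₁L₁ − α₂L₂)
L₂ − L₁ = 2.1057 − 2.1012 = 4.50×10⁻³ m
α₁L₁ − α₂L₂ = 13×10⁻⁶×2.1012 − 8.6×10⁻⁶×2.1057 = 9.20658×10⁻⁶ m/K
ΔT = 4.50×10⁻³ / 9.20658×10⁻⁶ = 488.781 K
T = 28.4 + 488.781 = 517.181 °C

T = 517.2 °C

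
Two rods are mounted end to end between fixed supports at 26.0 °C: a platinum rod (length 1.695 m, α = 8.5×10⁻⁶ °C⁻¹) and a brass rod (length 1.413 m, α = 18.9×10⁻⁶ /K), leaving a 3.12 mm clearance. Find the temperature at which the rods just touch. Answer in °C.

Gap closes when ΔL₁ + ΔL₂ = 3.12 mm = 3.12×10⁻³ m
(α₁L₁ + α₂L₂)ΔT = g
α₁L₁ + α₂L₂ = 8.5×10⁻⁶×1.695 + 18.9×10⁻⁶×1.413 = 4.11132×10⁻⁵ m/K
ΔT = 3.12×10⁻³ / 4.11132×10⁻⁵ = 75.89 K
T = 26.0 + 75.89 = 101.89 °C

T = 102 °C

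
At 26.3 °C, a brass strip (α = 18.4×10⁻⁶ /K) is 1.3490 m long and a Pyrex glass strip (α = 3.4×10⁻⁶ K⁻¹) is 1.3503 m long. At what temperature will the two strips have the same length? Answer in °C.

T = 90.56 °C

Equal length when α₁L₁ΔT − α₂L₂ΔT = L₂ − L₁ = 1.30×10⁻³ m
α₁L₁ = 2.48216×10⁻⁵, α₂L₂ = 4.59102×10⁻⁶ → Δ(αL) = 2.023058×10⁻⁵ m/K
ΔT = 1.30×10⁻³ / 2.023058×10⁻⁵ = 64.2592 K, so T = 26.3 + 64.2592 = 90.5592 °C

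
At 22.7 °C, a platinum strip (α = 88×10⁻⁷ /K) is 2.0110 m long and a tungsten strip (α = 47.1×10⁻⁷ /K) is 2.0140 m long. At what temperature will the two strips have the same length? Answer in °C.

L₁(1 + α₁ΔT) = L₂(1 + α₂ΔT) ⇒ ΔT = (L₂ − L₁)/(α₁L₁ − α₂L₂)
L₂ − L₁ = 2.0140 − 2.0110 = 3.00×10⁻³ m
α₁L₁ − α₂L₂ = 88×10⁻⁷×2.0110 − 47.1×10⁻⁷×2.0140 = 8.21086×10⁻⁶ m/K
ΔT = 3.00×10⁻³ / 8.21086×10⁻⁶ = 365.370 K
T = 22.7 + 365.370 = 388.070 °C

T = 388.1 °C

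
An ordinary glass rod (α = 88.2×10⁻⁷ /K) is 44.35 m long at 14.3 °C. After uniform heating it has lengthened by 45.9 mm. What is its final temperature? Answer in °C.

ΔL = αL₀ΔT ⇒ ΔT = ΔL / (αL₀)
ΔT = 45.9×10⁻³ m / (88.2×10⁻⁷ × 44.35 m) = 117.34 K
T = 14.3 + 117.34 = 131.64 °C

T = 132 °C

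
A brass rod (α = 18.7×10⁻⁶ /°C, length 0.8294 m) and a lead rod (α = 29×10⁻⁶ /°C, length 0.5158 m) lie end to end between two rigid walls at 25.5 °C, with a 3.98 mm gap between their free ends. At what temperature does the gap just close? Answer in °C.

T = 156 °C

Gap closes when ΔL₁ + ΔL₂ = 3.98 mm = 3.98×10⁻³ m
(α₁L₁ + α₂L₂)ΔT = g
α₁L₁ + α₂L₂ = 18.7×10⁻⁶×0.8294 + 29×10⁻⁶×0.5158 = 3.046798×10⁻⁵ m/K
ΔT = 3.98×10⁻³ / 3.046798×10⁻⁵ = 130.63 K
T = 25.5 + 130.63 = 156.13 °C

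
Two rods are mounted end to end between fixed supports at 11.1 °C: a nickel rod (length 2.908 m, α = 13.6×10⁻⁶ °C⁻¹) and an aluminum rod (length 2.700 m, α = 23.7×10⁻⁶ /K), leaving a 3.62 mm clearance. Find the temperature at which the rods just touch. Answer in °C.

T = 46.1 °C

α₁L₁ = 3.95488×10⁻⁵ m/K, α₂L₂ = 6.399×10⁻⁵ m/K → total 1.035388×10⁻⁴ m/K
ΔT = g/(α₁L₁+α₂L₂) = 3.62×10⁻³ / 1.035388×10⁻⁴ = 34.963 K
T = 11.1 + 34.963 = 46.063 °C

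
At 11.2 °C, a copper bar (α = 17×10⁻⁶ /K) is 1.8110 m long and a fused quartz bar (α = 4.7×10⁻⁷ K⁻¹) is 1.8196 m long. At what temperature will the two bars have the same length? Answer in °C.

T = 298.5 °C

L₁(1 + α₁ΔT) = L₂(1 + α₂ΔT) ⇒ ΔT = (L₂ − L₁)/(α₁L₁ − α₂L₂)
L₂ − L₁ = 1.8196 − 1.8110 = 8.60×10⁻³ m
α₁L₁ − α₂L₂ = 17×10⁻⁶×1.8110 − 4.7×10⁻⁷×1.8196 = 2.9931788×10⁻⁵ m/K
ΔT = 8.60×10⁻³ / 2.9931788×10⁻⁵ = 287.320 K
T = 11.2 + 287.320 = 298.520 °C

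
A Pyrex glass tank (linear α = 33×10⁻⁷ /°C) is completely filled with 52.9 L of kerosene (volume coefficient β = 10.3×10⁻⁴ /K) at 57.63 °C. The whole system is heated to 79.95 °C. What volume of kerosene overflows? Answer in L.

The tank also expands: β_container ≈ 3α = 9.9×10⁻⁶ /K
Net overflow = V₀(β_liq − 3α_cont)ΔT
β − 3α = 1.03×10⁻³ − 9.9×10⁻⁶ = 1.0201×10⁻³ /K; ΔT = 22.32 K
ΔV = 52.9 × 1.0201×10⁻³ × 22.32 = 1.20 L

1.20 L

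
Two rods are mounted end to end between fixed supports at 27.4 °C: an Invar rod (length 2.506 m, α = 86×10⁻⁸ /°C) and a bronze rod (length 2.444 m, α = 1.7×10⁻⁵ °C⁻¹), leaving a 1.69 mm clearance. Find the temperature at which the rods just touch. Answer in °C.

α₁L₁ = 2.15516×10⁻⁶ m/K, α₂L₂ = 4.1548×10⁻⁵ m/K → total 4.370316×10⁻⁵ m/K
ΔT = g/(α₁L₁+α₂L₂) = 1.69×10⁻³ / 4.370316×10⁻⁵ = 38.670 K
T = 27.4 + 38.670 = 66.070 °C

T = 66.1 °C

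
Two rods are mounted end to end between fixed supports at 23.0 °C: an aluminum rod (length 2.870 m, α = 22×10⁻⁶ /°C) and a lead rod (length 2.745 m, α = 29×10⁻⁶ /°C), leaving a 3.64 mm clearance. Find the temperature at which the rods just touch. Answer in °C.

T = 48.5 °C

α₁L₁ = 6.314×10⁻⁵ m/K, α₂L₂ = 7.9605×10⁻⁵ m/K → total 1.42745×10⁻⁴ m/K
ΔT = g/(α₁L₁+α₂L₂) = 3.64×10⁻³ / 1.42745×10⁻⁴ = 25.500 K
T = 23.0 + 25.500 = 48.500 °C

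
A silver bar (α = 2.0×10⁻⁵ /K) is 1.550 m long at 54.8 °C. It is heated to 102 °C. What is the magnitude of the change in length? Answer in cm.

ΔL = 0.146 cm

|ΔT| = |102 − 54.8| = 47.2 K
ΔL = αL₀ΔT = (2.0×10⁻⁵)(1.550)(47.2) = 1.46×10⁻³ m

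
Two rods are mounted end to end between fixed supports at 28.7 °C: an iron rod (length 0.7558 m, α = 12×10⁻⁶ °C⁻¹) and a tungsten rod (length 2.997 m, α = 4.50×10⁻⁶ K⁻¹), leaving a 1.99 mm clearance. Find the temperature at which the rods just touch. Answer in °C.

α₁L₁ = 9.0696×10⁻⁶ m/K, α₂L₂ = 1.34865×10⁻⁵ m/K → total 2.25561×10⁻⁵ m/K
ΔT = g/(α₁L₁+α₂L₂) = 1.99×10⁻³ / 2.25561×10⁻⁵ = 88.22 K
T = 28.7 + 88.22 = 116.92 °C

T = 117 °C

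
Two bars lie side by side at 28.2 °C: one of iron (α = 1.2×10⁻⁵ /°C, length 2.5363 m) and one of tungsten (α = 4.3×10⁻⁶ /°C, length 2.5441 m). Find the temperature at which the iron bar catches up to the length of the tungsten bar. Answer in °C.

L₁(1 + α₁ΔT) = L₂(1 + α₂ΔT) ⇒ ΔT = (L₂ − L₁)/(α₁L₁ − α₂L₂)
L₂ − L₁ = 2.5441 − 2.5363 = 7.80×10⁻³ m
α₁L₁ − α₂L₂ = 1.2×10⁻⁵×2.5363 − 4.3×10⁻⁶×2.5441 = 1.949597×10⁻⁵ m/K
ΔT = 7.80×10⁻³ / 1.949597×10⁻⁵ = 400.083 K
T = 28.2 + 400.083 = 428.283 °C

T = 428.3 °C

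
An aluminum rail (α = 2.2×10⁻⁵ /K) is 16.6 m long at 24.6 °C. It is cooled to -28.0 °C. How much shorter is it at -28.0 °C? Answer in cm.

|ΔT| = |-28.0 − 24.6| = 52.6 K
ΔL = αL₀ΔT = (2.2×10⁻⁵)(16.6)(52.6) = 1.92×10⁻² m

ΔL = 1.92 cm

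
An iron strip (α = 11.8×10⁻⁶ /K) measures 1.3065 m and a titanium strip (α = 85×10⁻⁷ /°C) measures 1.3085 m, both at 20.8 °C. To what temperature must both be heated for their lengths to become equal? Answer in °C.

T = 486.5 °C

L₁(1 + α₁ΔT) = L₂(1 + α₂ΔT) ⇒ ΔT = (L₂ − L₁)/(α₁L₁ − α₂L₂)
L₂ − L₁ = 1.3085 − 1.3065 = 2.00×10⁻³ m
α₁L₁ − α₂L₂ = 11.8×10⁻⁶×1.3065 − 85×10⁻⁷×1.3085 = 4.29445×10⁻⁶ m/K
ΔT = 2.00×10⁻³ / 4.29445×10⁻⁶ = 465.717 K
T = 20.8 + 465.717 = 486.517 °C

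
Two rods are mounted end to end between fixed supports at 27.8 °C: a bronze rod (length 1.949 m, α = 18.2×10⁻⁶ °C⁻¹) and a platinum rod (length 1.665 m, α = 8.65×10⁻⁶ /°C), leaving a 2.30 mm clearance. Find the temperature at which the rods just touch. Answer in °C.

Gap closes when ΔL₁ + ΔL₂ = 2.30 mm = 2.30×10⁻³ m
(α₁L₁ + α₂L₂)ΔT = g
α₁L₁ + α₂L₂ = 18.2×10⁻⁶×1.949 + 8.65×10⁻⁶×1.665 = 4.987405×10⁻⁵ m/K
ΔT = 2.30×10⁻³ / 4.987405×10⁻⁵ = 46.116 K
T = 27.8 + 46.116 = 73.916 °C

T = 73.9 °C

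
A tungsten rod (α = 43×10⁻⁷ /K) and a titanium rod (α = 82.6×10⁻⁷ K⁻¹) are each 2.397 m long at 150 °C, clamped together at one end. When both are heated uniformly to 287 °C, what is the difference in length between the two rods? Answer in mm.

1.30 mm

ΔT = 137 K
tungsten: ΔL = 43×10⁻⁷ × 2.397 m × 137 = 1.4121×10⁻³ m = 1.4121 mm
titanium: ΔL = 82.6×10⁻⁷ × 2.397 m × 137 = 2.7125×10⁻³ m = 2.7125 mm
difference = 2.7125 − 1.4121 = 1.3004 mm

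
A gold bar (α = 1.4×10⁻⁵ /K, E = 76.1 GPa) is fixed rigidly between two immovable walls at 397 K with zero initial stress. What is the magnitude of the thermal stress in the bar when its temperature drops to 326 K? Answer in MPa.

Fully constrained: the free strain ε = αΔT is blocked, so σ = Eε = EαΔT.
|ΔT| = 71 K
σ = 76.1×10⁹ × 1.4×10⁻⁵ × 71 = 7.56×10⁷ Pa

σ = 75.6 MPa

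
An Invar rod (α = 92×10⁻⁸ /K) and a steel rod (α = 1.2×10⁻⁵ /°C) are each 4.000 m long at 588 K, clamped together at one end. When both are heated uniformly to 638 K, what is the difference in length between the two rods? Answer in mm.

ΔT = 50 K
Invar: ΔL = 92×10⁻⁸ × 4.000 m × 50 = 1.8400×10⁻⁴ m = 0.18400 mm
steel: ΔL = 1.2×10⁻⁵ × 4.000 m × 50 = 2.4000×10⁻³ m = 2.4000 mm
difference = 2.4000 − 0.18400 = 2.216 mm

2.22 mm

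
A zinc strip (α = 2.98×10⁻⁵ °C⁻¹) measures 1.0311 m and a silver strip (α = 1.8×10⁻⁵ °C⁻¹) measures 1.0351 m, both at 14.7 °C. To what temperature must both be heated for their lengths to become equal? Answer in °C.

L₁(1 + α₁ΔT) = L₂(1 + α₂ΔT) ⇒ ΔT = (L₂ − L₁)/(α₁L₁ − α₂L₂)
L₂ − L₁ = 1.0351 − 1.0311 = 4.00×10⁻³ m
α₁L₁ − α₂L₂ = 2.98×10⁻⁵×1.0311 − 1.8×10⁻⁵×1.0351 = 1.209498×10⁻⁵ m/K
ΔT = 4.00×10⁻³ / 1.209498×10⁻⁵ = 330.716 K
T = 14.7 + 330.716 = 345.416 °C

T = 345.4 °C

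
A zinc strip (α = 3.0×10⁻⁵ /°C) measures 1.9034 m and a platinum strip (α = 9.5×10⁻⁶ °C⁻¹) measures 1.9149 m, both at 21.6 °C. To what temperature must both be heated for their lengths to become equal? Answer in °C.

T = 317.2 °C

L₁(1 + α₁ΔT) = L₂(1 + α₂ΔT) ⇒ ΔT = (L₂ − L₁)/(α₁L₁ − α₂L₂)
L₂ − L₁ = 1.9149 − 1.9034 = 1.15×10⁻² m
α₁L₁ − α₂L₂ = 3.0×10⁻⁵×1.9034 − 9.5×10⁻⁶×1.9149 = 3.891045×10⁻⁵ m/K
ΔT = 1.15×10⁻² / 3.891045×10⁻⁵ = 295.550 K
T = 21.6 + 295.550 = 317.150 °C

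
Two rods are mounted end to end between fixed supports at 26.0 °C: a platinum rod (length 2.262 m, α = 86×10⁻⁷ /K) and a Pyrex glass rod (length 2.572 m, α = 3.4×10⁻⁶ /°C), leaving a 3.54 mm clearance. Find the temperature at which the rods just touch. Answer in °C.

α₁L₁ = 1.94532×10⁻⁵ m/K, α₂L₂ = 8.7448×10⁻⁶ m/K → total 2.8198×10⁻⁵ m/K
ΔT = g/(α₁L₁+α₂L₂) = 3.54×10⁻³ / 2.8198×10⁻⁵ = 125.54 K
T = 26.0 + 125.54 = 151.54 °C

T = 152 °C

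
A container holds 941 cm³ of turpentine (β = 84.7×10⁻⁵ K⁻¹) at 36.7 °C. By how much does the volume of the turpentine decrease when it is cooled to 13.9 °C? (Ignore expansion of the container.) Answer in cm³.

|ΔT| = |13.9 − 36.7| = 22.8 K
ΔV = βV₀ΔT = (84.7×10⁻⁵)(941)(22.8) = 18.2 cm³

ΔV = 18.2 cm³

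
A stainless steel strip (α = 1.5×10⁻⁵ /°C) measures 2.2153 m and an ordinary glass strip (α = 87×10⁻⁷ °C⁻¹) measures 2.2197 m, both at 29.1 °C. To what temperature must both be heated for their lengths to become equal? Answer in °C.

Equal length when α₁L₁ΔT − α₂L₂ΔT = L₂ − L₁ = 4.40×10⁻³ m
α₁L₁ = 3.32295×10⁻⁵, α₂L₂ = 1.931139×10⁻⁵ → Δ(αL) = 1.391811×10⁻⁵ m/K
ΔT = 4.40×10⁻³ / 1.391811×10⁻⁵ = 316.135 K, so T = 29.1 + 316.135 = 345.235 °C

T = 345.2 °C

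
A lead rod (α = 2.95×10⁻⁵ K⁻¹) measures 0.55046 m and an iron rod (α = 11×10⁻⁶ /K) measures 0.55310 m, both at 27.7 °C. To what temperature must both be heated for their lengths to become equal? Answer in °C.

T = 287.7 °C

L₁(1 + α₁ΔT) = L₂(1 + α₂ΔT) ⇒ ΔT = (L₂ − L₁)/(α₁L₁ − α₂L₂)
L₂ − L₁ = 0.55310 − 0.55046 = 2.64×10⁻³ m
α₁L₁ − α₂L₂ = 2.95×10⁻⁵×0.55046 − 11×10⁻⁶×0.55310 = 1.015447×10⁻⁵ m/K
ΔT = 2.64×10⁻³ / 1.015447×10⁻⁵ = 259.984 K
T = 27.7 + 259.984 = 287.684 °C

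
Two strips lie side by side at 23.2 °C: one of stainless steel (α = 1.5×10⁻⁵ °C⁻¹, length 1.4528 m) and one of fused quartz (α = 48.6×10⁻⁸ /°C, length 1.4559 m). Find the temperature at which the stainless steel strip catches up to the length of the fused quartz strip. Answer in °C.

T = 170.2 °C

L₁(1 + α₁ΔT) = L₂(1 + α₂ΔT) ⇒ ΔT = (L₂ − L₁)/(α₁L₁ − α₂L₂)
L₂ − L₁ = 1.4559 − 1.4528 = 3.10×10⁻³ m
α₁L₁ − α₂L₂ = 1.5×10⁻⁵×1.4528 − 48.6×10⁻⁸×1.4559 = 2.10844326×10⁻⁵ m/K
ΔT = 3.10×10⁻³ / 2.10844326×10⁻⁵ = 147.028 K
T = 23.2 + 147.028 = 170.228 °C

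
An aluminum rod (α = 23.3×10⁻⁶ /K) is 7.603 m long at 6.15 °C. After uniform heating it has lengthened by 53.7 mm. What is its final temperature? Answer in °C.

T = 309 °C

ΔL = αL₀ΔT ⇒ ΔT = ΔL / (αL₀)
ΔT = 53.7×10⁻³ m / (23.3×10⁻⁶ × 7.603 m) = 303.13 K
T = 6.15 + 303.13 = 309.28 °C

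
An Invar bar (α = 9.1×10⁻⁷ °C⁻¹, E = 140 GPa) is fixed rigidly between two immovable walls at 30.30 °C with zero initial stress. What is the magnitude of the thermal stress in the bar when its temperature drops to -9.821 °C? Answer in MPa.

Fully constrained: the free strain ε = αΔT is blocked, so σ = Eε = EαΔT.
|ΔT| = 40.121 K
σ = 140×10⁹ × 9.1×10⁻⁷ × 40.121 = 5.11×10⁶ Pa

σ = 5.11 MPa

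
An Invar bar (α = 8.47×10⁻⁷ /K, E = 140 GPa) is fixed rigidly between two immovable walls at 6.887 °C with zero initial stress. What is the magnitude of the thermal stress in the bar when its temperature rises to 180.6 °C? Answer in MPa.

σ = 20.6 MPa

Fully constrained: the free strain ε = αΔT is blocked, so σ = Eε = EαΔT.
|ΔT| = 173.713 K
σ = 140×10⁹ × 8.47×10⁻⁷ × 173.713 = 2.06×10⁷ Pa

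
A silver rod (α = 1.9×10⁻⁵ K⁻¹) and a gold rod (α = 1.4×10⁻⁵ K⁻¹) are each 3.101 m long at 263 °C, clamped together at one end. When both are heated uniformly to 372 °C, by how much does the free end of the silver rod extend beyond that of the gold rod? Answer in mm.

ΔT = 109 K
silver: ΔL = 1.9×10⁻⁵ × 3.101 m × 109 = 6.4222×10⁻³ m = 6.4222 mm
gold: ΔL = 1.4×10⁻⁵ × 3.101 m × 109 = 4.7321×10⁻³ m = 4.7321 mm
difference = 6.4222 − 4.7321 = 1.6901 mm

1.69 mm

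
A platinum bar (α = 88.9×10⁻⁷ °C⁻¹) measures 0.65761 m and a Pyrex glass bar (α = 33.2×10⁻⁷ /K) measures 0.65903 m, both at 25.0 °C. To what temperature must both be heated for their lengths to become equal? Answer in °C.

Equal length when α₁L₁ΔT − α₂L₂ΔT = L₂ − L₁ = 1.42×10⁻³ m
α₁L₁ = 5.8461529×10⁻⁶, α₂L₂ = 2.1879796×10⁻⁶ → Δ(αL) = 3.6581733×10⁻⁶ m/K
ΔT = 1.42×10⁻³ / 3.6581733×10⁻⁶ = 388.172 K, so T = 25.0 + 388.172 = 413.172 °C

T = 413.2 °C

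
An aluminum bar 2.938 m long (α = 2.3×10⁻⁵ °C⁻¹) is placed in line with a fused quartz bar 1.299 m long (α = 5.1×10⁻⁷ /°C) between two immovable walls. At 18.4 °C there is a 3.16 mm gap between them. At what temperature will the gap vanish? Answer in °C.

T = 64.7 °C

Gap closes when ΔL₁ + ΔL₂ = 3.16 mm = 3.16×10⁻³ m
(α₁L₁ + α₂L₂)ΔT = g
α₁L₁ + α₂L₂ = 2.3×10⁻⁵×2.938 + 5.1×10⁻⁷×1.299 = 6.823649×10⁻⁵ m/K
ΔT = 3.16×10⁻³ / 6.823649×10⁻⁵ = 46.310 K
T = 18.4 + 46.310 = 64.710 °C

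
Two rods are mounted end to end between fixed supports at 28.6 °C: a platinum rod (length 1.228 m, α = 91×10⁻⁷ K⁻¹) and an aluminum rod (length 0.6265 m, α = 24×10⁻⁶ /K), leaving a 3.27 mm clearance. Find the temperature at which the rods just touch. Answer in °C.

T = 153 °C

α₁L₁ = 1.11748×10⁻⁵ m/K, α₂L₂ = 1.5036×10⁻⁵ m/K → total 2.62108×10⁻⁵ m/K
ΔT = g/(α₁L₁+α₂L₂) = 3.27×10⁻³ / 2.62108×10⁻⁵ = 124.76 K
T = 28.6 + 124.76 = 153.36 °C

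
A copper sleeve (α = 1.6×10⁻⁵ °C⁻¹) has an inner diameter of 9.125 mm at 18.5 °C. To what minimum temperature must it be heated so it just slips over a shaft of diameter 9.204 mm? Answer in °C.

T = 560 °C

Required Δd = 9.204 − 9.125 = 0.079 mm
Δd = αd₀ΔT ⇒ ΔT = Δd/(αd₀) = 0.079 / (1.6×10⁻⁵ × 9.125) = 541.10 K
T_min = 18.5 + 541.10 = 559.60 °C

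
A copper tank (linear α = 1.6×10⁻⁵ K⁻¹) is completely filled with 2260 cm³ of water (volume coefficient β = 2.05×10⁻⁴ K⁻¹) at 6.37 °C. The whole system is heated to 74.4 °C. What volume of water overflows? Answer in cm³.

The tank also expands: β_container ≈ 3α = 4.8×10⁻⁵ /K
Net overflow = V₀(β_liq − 3α_cont)ΔT
β − 3α = 2.05×10⁻⁴ − 4.8×10⁻⁵ = 1.57×10⁻⁴ /K; ΔT = 68.03 K
ΔV = 2260 × 1.57×10⁻⁴ × 68.03 = 24.1 cm³

24.1 cm³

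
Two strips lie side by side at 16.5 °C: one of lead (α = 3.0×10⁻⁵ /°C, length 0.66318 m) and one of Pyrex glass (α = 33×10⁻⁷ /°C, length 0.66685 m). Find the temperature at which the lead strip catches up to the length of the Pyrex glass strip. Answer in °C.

Equal length when α₁L₁ΔT − α₂L₂ΔT = L₂ − L₁ = 3.67×10⁻³ m
α₁L₁ = 1.98954×10⁻⁵, α₂L₂ = 2.200605×10⁻⁶ → Δ(αL) = 1.7694795×10⁻⁵ m/K
ΔT = 3.67×10⁻³ / 1.7694795×10⁻⁵ = 207.406 K, so T = 16.5 + 207.406 = 223.906 °C

T = 223.9 °C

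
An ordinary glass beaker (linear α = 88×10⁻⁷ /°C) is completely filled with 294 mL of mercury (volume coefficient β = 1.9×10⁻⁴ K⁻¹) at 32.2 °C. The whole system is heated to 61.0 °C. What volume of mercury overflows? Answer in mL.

The beaker also expands: β_container ≈ 3α = 2.64×10⁻⁵ /K
Net overflow = V₀(β_liq − 3α_cont)ΔT
β − 3α = 1.90×10⁻⁴ − 2.64×10⁻⁵ = 1.636×10⁻⁴ /K; ΔT = 28.8 K
ΔV = 294 × 1.636×10⁻⁴ × 28.8 = 1.39 mL

1.39 mL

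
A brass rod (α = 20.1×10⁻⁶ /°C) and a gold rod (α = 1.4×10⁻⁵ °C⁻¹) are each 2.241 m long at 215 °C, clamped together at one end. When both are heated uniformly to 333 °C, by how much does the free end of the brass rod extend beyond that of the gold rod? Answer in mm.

1.61 mm

ΔT = 118 K
brass: ΔL = 20.1×10⁻⁶ × 2.241 m × 118 = 5.3152×10⁻³ m = 5.3152 mm
gold: ΔL = 1.4×10⁻⁵ × 2.241 m × 118 = 3.7021×10⁻³ m = 3.7021 mm
difference = 5.3152 − 3.7021 = 1.6131 mm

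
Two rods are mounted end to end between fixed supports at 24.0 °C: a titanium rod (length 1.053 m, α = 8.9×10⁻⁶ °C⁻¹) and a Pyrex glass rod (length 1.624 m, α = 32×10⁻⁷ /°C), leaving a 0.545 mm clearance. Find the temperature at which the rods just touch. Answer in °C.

T = 61.4 °C

Gap closes when ΔL₁ + ΔL₂ = 0.545 mm = 5.45×10⁻⁴ m
(α₁L₁ + α₂L₂)ΔT = g
α₁L₁ + α₂L₂ = 8.9×10⁻⁶×1.053 + 32×10⁻⁷×1.624 = 1.45685×10⁻⁵ m/K
ΔT = 5.45×10⁻⁴ / 1.45685×10⁻⁵ = 37.409 K
T = 24.0 + 37.409 = 61.409 °C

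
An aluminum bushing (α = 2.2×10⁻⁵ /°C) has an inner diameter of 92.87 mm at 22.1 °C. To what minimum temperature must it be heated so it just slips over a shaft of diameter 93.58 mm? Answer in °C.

Required Δd = 93.58 − 92.87 = 0.71 mm
Δd = αd₀ΔT ⇒ ΔT = Δd/(αd₀) = 0.71 / (2.2×10⁻⁵ × 92.87) = 347.50 K
T_min = 22.1 + 347.50 = 369.60 °C

T = 370 °C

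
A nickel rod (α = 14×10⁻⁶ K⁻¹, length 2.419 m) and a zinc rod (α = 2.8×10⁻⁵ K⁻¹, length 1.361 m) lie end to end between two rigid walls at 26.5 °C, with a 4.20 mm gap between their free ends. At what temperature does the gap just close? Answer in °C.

α₁L₁ = 3.3866×10⁻⁵ m/K, α₂L₂ = 3.8108×10⁻⁵ m/K → total 7.1974×10⁻⁵ m/K
ΔT = g/(α₁L₁+α₂L₂) = 4.20×10⁻³ / 7.1974×10⁻⁵ = 58.354 K
T = 26.5 + 58.354 = 84.854 °C

T = 84.9 °C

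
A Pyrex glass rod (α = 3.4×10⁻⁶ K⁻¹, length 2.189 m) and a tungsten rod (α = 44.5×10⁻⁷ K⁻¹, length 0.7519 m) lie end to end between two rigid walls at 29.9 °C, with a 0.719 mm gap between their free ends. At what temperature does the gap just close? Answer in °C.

T = 96.5 °C

Gap closes when ΔL₁ + ΔL₂ = 0.719 mm = 7.19×10⁻⁴ m
(α₁L₁ + α₂L₂)ΔT = g
α₁L₁ + α₂L₂ = 3.4×10⁻⁶×2.189 + 44.5×10⁻⁷×0.7519 = 1.0788555×10⁻⁵ m/K
ΔT = 7.19×10⁻⁴ / 1.0788555×10⁻⁵ = 66.645 K
T = 29.9 + 66.645 = 96.545 °C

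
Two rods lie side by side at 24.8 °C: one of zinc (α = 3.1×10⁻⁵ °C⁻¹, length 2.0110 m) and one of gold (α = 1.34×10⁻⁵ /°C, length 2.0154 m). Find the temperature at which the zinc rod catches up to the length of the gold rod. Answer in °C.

T = 149.3 °C

Equal length when α₁L₁ΔT − α₂L₂ΔT = L₂ − L₁ = 4.40×10⁻³ m
α₁L₁ = 6.2341×10⁻⁵, α₂L₂ = 2.700636×10⁻⁵ → Δ(αL) = 3.533464×10⁻⁵ m/K
ΔT = 4.40×10⁻³ / 3.533464×10⁻⁵ = 124.524 K, so T = 24.8 + 124.524 = 149.324 °C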